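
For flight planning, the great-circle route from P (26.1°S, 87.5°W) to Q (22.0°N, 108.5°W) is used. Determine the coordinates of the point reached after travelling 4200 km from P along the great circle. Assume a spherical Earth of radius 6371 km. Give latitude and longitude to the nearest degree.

≈ (9°N, 103°W)

Write both endpoints as unit vectors p₁, p₂ with components (cos φ cos λ, cos φ sin λ, sin φ).
The central angle between the endpoints is δ = arccos(p₁·p₂) ≈ 0.912 rad (52.2°). The total great-circle distance is δ·R ≈ 0.912 × 6371 ≈ 5807 km, so the target fraction is f = 4200/5807 ≈ 0.723.
Interpolate at f ≈ 0.723 with slerp weights a = sin((1−f)δ)/sin δ ≈ 0.316, b = sin(fδ)/sin δ ≈ 0.775.
p = a·p₁ + b·p₂ ≈ (-0.216, -0.965, 0.151); φ = arcsin(p_z) ≈ 8.70°, λ = atan2(p_y, p_x) ≈ -102.60°.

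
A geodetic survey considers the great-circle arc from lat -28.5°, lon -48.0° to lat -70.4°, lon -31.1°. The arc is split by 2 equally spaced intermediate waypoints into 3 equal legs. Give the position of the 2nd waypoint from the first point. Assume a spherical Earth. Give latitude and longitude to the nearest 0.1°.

Write both endpoints as unit vectors p₁, p₂ with components (cos φ cos λ, cos φ sin λ, sin φ).
The central angle between the endpoints is δ = arccos(p₁·p₂) ≈ 0.750 rad (43.0°).
Interpolate at f = 2/3 with slerp weights a = sin((1−f)δ)/sin δ ≈ 0.363, b = sin(fδ)/sin δ ≈ 0.703.
p = a·p₁ + b·p₂ ≈ (0.415, -0.359, -0.836); φ = arcsin(p_z) ≈ -56.70°, λ = atan2(p_y, p_x) ≈ -40.82°.

≈ lat -56.7°, lon -40.8°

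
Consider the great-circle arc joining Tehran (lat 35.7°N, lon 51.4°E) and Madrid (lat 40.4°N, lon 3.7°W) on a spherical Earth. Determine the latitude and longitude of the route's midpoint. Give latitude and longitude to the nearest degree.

Write both endpoints as unit vectors p₁, p₂ with components (cos φ cos λ, cos φ sin λ, sin φ).
The central angle between the endpoints is δ = arccos(p₁·p₂) ≈ 0.749 rad (42.9°).
Interpolate at f = 1/2 with slerp weights a = sin((1−f)δ)/sin δ ≈ 0.537, b = sin(fδ)/sin δ ≈ 0.537.
p = a·p₁ + b·p₂ ≈ (0.681, 0.315, 0.662); φ = arcsin(p_z) ≈ 41.43°, λ = atan2(p_y, p_x) ≈ 24.81°.

≈ lat 41°N, lon 25°E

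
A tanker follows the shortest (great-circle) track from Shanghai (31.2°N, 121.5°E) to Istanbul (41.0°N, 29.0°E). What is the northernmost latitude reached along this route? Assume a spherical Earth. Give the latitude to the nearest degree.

≈ 47°N

The great circle lies in the plane with unit normal n̂ = (p₁ × p₂)/|p₁ × p₂|.
Here n̂_z ≈ -0.679; the vertex latitude is φ_max = arccos|n̂_z| ≈ 47.3°.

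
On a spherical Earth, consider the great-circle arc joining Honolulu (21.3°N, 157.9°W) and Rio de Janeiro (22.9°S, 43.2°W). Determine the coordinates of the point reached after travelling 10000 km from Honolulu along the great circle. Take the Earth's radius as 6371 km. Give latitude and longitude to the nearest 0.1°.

Write both endpoints as unit vectors p₁, p₂ with components (cos φ cos λ, cos φ sin λ, sin φ).
The central angle between the endpoints is δ = arccos(p₁·p₂) ≈ 2.094 rad (120.0°). The total great-circle distance is δ·R ≈ 2.094 × 6371 ≈ 13343 km, so the target fraction is f = 10000/13343 ≈ 0.749.
Interpolate at f ≈ 0.749 with slerp weights a = sin((1−f)δ)/sin δ ≈ 0.579, b = sin(fδ)/sin δ ≈ 1.155.
p = a·p₁ + b·p₂ ≈ (0.276, -0.931, -0.239); φ = arcsin(p_z) ≈ -13.84°, λ = atan2(p_y, p_x) ≈ -73.49°.

≈ (13.8°S, 73.5°W)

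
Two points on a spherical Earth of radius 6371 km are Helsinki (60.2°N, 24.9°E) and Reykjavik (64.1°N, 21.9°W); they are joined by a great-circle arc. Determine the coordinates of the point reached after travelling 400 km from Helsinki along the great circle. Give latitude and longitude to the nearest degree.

From cos δ = sin φ₁ sin φ₂ + cos φ₁ cos φ₂ cos Δλ, the central angle is δ ≈ 0.379 rad (21.7°). The total great-circle distance is δ·R ≈ 0.379 × 6371 ≈ 2412 km, so the target fraction is f = 400/2412 ≈ 0.166.
Interpolate at f ≈ 0.166 with slerp weights a = sin((1−f)δ)/sin δ ≈ 0.840, b = sin(fδ)/sin δ ≈ 0.170.
p = a·p₁ + b·p₂ ≈ (0.448, 0.148, 0.882); φ = arcsin(p_z) ≈ 61.87°, λ = atan2(p_y, p_x) ≈ 18.32°.

≈ 62°N, 18°E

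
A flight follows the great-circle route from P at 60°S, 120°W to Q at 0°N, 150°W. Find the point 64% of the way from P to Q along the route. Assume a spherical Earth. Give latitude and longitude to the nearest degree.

≈ 22°S, 143°W

The haversine formula gives a central angle δ ≈ 1.123 rad (64.3°) between the endpoints.
Interpolate at f = 0.64 with slerp weights a = sin((1−f)δ)/sin δ ≈ 0.436, b = sin(fδ)/sin δ ≈ 0.730.
p = a·p₁ + b·p₂ ≈ (-0.742, -0.554, -0.378); φ = arcsin(p_z) ≈ -22.20°, λ = atan2(p_y, p_x) ≈ -143.23°.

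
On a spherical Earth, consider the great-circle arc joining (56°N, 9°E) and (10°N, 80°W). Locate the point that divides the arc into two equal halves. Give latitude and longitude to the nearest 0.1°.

Convert each endpoint to a unit vector on the sphere (x = cos φ cos λ, y = cos φ sin λ, z = sin φ).
The central angle between the endpoints is δ = arccos(p₁·p₂) ≈ 1.417 rad (81.2°).
Interpolate at f = 1/2 with slerp weights a = sin((1−f)δ)/sin δ ≈ 0.658, b = sin(fδ)/sin δ ≈ 0.658.
p = a·p₁ + b·p₂ ≈ (0.476, -0.581, 0.660); φ = arcsin(p_z) ≈ 41.31°, λ = atan2(p_y, p_x) ≈ -50.66°.

≈ (41.3°N, 50.7°W)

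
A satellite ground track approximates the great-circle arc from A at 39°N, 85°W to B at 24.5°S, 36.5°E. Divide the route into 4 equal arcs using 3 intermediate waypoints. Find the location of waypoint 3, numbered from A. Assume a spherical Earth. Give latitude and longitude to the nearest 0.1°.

≈ 5.6°S, 9.2°E

Convert each endpoint to a unit vector on the sphere (x = cos φ cos λ, y = cos φ sin λ, z = sin φ).
The central angle between the endpoints is δ = arccos(p₁·p₂) ≈ 2.253 rad (129.1°).
Interpolate at f = 3/4 with slerp weights a = sin((1−f)δ)/sin δ ≈ 0.688, b = sin(fδ)/sin δ ≈ 1.279.
p = a·p₁ + b·p₂ ≈ (0.982, 0.160, -0.098); φ = arcsin(p_z) ≈ -5.60°, λ = atan2(p_y, p_x) ≈ 9.24°.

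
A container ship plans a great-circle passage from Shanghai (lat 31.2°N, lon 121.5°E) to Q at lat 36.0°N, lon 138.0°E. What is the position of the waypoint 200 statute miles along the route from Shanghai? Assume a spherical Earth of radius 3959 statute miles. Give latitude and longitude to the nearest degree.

≈ lat 32°N, lon 125°E

Convert each endpoint to a unit vector on the sphere (x = cos φ cos λ, y = cos φ sin λ, z = sin φ).
The central angle between the endpoints is δ = arccos(p₁·p₂) ≈ 0.254 rad (14.5°). The total great-circle distance is δ·R ≈ 0.254 × 3959 ≈ 1004 mi, so the target fraction is f = 200/1004 ≈ 0.199.
Interpolate at f ≈ 0.199 with slerp weights a = sin((1−f)δ)/sin δ ≈ 0.804, b = sin(fδ)/sin δ ≈ 0.201.
p = a·p₁ + b·p₂ ≈ (-0.480, 0.695, 0.535); φ = arcsin(p_z) ≈ 32.33°, λ = atan2(p_y, p_x) ≈ 124.64°.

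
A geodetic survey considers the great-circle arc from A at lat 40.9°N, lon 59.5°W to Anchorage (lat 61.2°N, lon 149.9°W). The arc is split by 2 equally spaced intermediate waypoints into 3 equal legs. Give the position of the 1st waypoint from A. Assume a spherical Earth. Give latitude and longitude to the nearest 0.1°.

≈ lat 54.5°N, lon 78.1°W

Convert each endpoint to a unit vector on the sphere (x = cos φ cos λ, y = cos φ sin λ, z = sin φ).
The central angle between the endpoints is δ = arccos(p₁·p₂) ≈ 0.963 rad (55.2°).
Interpolate at f = 1/3 with slerp weights a = sin((1−f)δ)/sin δ ≈ 0.729, b = sin(fδ)/sin δ ≈ 0.384.
p = a·p₁ + b·p₂ ≈ (0.120, -0.568, 0.814); φ = arcsin(p_z) ≈ 54.52°, λ = atan2(p_y, p_x) ≈ -78.10°.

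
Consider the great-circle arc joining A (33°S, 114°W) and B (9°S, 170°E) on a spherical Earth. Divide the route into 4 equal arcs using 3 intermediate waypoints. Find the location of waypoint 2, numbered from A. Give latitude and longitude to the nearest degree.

From cos δ = sin φ₁ sin φ₂ + cos φ₁ cos φ₂ cos Δλ, the central angle is δ ≈ 1.281 rad (73.4°).
Interpolate at f = 2/4 with slerp weights a = sin((1−f)δ)/sin δ ≈ 0.624, b = sin(fδ)/sin δ ≈ 0.624.
p = a·p₁ + b·p₂ ≈ (-0.819, -0.371, -0.437); φ = arcsin(p_z) ≈ -25.93°, λ = atan2(p_y, p_x) ≈ -155.65°.

≈ (26°S, 156°W)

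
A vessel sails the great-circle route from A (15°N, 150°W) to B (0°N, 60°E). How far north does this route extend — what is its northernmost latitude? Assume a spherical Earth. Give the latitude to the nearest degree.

The great circle lies in the plane with unit normal n̂ = (p₁ × p₂)/|p₁ × p₂|.
Here n̂_z ≈ -0.881; the vertex latitude is φ_max = arccos|n̂_z| ≈ 28.2°.

≈ 28°N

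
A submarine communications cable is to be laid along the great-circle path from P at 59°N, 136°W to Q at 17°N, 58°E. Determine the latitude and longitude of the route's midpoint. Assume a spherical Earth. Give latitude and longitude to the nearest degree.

The haversine formula gives a central angle δ ≈ 1.800 rad (103.1°) between the endpoints.
Interpolate at f = 1/2 with slerp weights a = sin((1−f)δ)/sin δ ≈ 0.804, b = sin(fδ)/sin δ ≈ 0.804.
p = a·p₁ + b·p₂ ≈ (0.110, 0.365, 0.925); φ = arcsin(p_z) ≈ 67.62°, λ = atan2(p_y, p_x) ≈ 73.26°.

≈ 68°N, 73°E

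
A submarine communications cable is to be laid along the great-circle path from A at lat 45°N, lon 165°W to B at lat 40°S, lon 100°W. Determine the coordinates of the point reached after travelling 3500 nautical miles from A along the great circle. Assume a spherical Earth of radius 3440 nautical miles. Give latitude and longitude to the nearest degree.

≈ lat 3°S, lon 128°W

From cos δ = sin φ₁ sin φ₂ + cos φ₁ cos φ₂ cos Δλ, the central angle is δ ≈ 1.798 rad (103.0°). The total great-circle distance is δ·R ≈ 1.798 × 3440 ≈ 6186 nmi, so the target fraction is f = 3500/6186 ≈ 0.566.
Interpolate at f ≈ 0.566 with slerp weights a = sin((1−f)δ)/sin δ ≈ 0.723, b = sin(fδ)/sin δ ≈ 0.873.
p = a·p₁ + b·p₂ ≈ (-0.610, -0.791, -0.050); φ = arcsin(p_z) ≈ -2.89°, λ = atan2(p_y, p_x) ≈ -127.62°.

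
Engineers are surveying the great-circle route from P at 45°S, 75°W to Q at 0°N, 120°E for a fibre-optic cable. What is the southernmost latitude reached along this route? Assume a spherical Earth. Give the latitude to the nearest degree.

≈ 75°S

The great circle lies in the plane with unit normal n̂ = (p₁ × p₂)/|p₁ × p₂|.
Here n̂_z ≈ -0.251; the vertex latitude is φ_max = arccos|n̂_z| ≈ 75.5°.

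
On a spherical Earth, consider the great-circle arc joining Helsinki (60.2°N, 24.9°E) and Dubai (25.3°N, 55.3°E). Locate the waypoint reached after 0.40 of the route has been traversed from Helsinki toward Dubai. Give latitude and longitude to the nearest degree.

≈ 47°N, 42°E

Convert each endpoint to a unit vector on the sphere (x = cos φ cos λ, y = cos φ sin λ, z = sin φ).
The central angle between the endpoints is δ = arccos(p₁·p₂) ≈ 0.710 rad (40.7°).
Interpolate at f = 0.40 with slerp weights a = sin((1−f)δ)/sin δ ≈ 0.634, b = sin(fδ)/sin δ ≈ 0.430.
p = a·p₁ + b·p₂ ≈ (0.507, 0.452, 0.734); φ = arcsin(p_z) ≈ 47.21°, λ = atan2(p_y, p_x) ≈ 41.73°.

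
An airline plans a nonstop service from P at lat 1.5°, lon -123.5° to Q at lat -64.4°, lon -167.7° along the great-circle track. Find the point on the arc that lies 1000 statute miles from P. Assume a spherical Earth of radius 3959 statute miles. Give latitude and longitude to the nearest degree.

Write both endpoints as unit vectors p₁, p₂ with components (cos φ cos λ, cos φ sin λ, sin φ).
The central angle between the endpoints is δ = arccos(p₁·p₂) ≈ 1.281 rad (73.4°). The total great-circle distance is δ·R ≈ 1.281 × 3959 ≈ 5070 mi, so the target fraction is f = 1000/5070 ≈ 0.197.
Interpolate at f ≈ 0.197 with slerp weights a = sin((1−f)δ)/sin δ ≈ 0.894, b = sin(fδ)/sin δ ≈ 0.261.
p = a·p₁ + b·p₂ ≈ (-0.603, -0.769, -0.212); φ = arcsin(p_z) ≈ -12.23°, λ = atan2(p_y, p_x) ≈ -128.11°.

≈ lat -12°, lon -128°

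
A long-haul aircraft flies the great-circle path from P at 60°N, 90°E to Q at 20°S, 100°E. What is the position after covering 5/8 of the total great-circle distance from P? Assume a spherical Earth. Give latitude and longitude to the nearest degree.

≈ 10°N, 97°E

The haversine formula gives a central angle δ ≈ 1.404 rad (80.4°) between the endpoints.
Interpolate at f = 5/8 with slerp weights a = sin((1−f)δ)/sin δ ≈ 0.509, b = sin(fδ)/sin δ ≈ 0.780.
p = a·p₁ + b·p₂ ≈ (-0.127, 0.976, 0.174); φ = arcsin(p_z) ≈ 10.05°, λ = atan2(p_y, p_x) ≈ 97.43°.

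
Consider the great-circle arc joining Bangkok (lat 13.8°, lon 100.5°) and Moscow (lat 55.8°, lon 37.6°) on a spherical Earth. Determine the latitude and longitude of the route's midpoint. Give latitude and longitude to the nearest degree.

Convert each endpoint to a unit vector on the sphere (x = cos φ cos λ, y = cos φ sin λ, z = sin φ).
The central angle between the endpoints is δ = arccos(p₁·p₂) ≈ 1.109 rad (63.5°).
Interpolate at f = 1/2 with slerp weights a = sin((1−f)δ)/sin δ ≈ 0.588, b = sin(fδ)/sin δ ≈ 0.588.
p = a·p₁ + b·p₂ ≈ (0.158, 0.763, 0.627); φ = arcsin(p_z) ≈ 38.80°, λ = atan2(p_y, p_x) ≈ 78.32°.

≈ lat 39°, lon 78°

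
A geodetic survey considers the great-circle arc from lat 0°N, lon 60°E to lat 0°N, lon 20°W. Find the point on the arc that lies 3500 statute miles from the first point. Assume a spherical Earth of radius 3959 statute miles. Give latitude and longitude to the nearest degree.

From cos δ = sin φ₁ sin φ₂ + cos φ₁ cos φ₂ cos Δλ, the central angle is δ ≈ 1.396 rad (80.0°). The total great-circle distance is δ·R ≈ 1.396 × 3959 ≈ 5528 mi, so the target fraction is f = 3500/5528 ≈ 0.633.
Interpolate at f ≈ 0.633 with slerp weights a = sin((1−f)δ)/sin δ ≈ 0.498, b = sin(fδ)/sin δ ≈ 0.785.
p = a·p₁ + b·p₂ ≈ (0.987, 0.162, 0.000); φ = arcsin(p_z) ≈ 0.00°, λ = atan2(p_y, p_x) ≈ 9.35°.

≈ lat 0°N, lon 9°E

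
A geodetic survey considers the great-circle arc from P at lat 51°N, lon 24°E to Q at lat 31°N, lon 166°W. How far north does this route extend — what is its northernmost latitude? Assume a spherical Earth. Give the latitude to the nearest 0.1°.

≈ 84.6°N

The great circle lies in the plane with unit normal n̂ = (p₁ × p₂)/|p₁ × p₂|.
Here n̂_z ≈ +0.094; the vertex latitude is φ_max = arccos|n̂_z| ≈ 84.6°.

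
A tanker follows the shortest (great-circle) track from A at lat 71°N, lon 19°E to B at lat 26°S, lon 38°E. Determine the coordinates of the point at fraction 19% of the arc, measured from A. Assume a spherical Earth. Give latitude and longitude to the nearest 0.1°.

Write both endpoints as unit vectors p₁, p₂ with components (cos φ cos λ, cos φ sin λ, sin φ).
The central angle between the endpoints is δ = arccos(p₁·p₂) ≈ 1.709 rad (97.9°).
Interpolate at f = 0.19 with slerp weights a = sin((1−f)δ)/sin δ ≈ 0.992, b = sin(fδ)/sin δ ≈ 0.322.
p = a·p₁ + b·p₂ ≈ (0.534, 0.283, 0.797); φ = arcsin(p_z) ≈ 52.83°, λ = atan2(p_y, p_x) ≈ 27.98°.

≈ lat 52.8°N, lon 28.0°E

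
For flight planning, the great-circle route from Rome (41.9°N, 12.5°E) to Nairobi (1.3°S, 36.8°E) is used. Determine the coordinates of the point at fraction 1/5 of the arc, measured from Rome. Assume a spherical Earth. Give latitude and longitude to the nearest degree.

Write both endpoints as unit vectors p₁, p₂ with components (cos φ cos λ, cos φ sin λ, sin φ).
The central angle between the endpoints is δ = arccos(p₁·p₂) ≈ 0.846 rad (48.5°).
Interpolate at f = 1/5 with slerp weights a = sin((1−f)δ)/sin δ ≈ 0.837, b = sin(fδ)/sin δ ≈ 0.225.
p = a·p₁ + b·p₂ ≈ (0.788, 0.269, 0.554); φ = arcsin(p_z) ≈ 33.61°, λ = atan2(p_y, p_x) ≈ 18.88°.

≈ 34°N, 19°E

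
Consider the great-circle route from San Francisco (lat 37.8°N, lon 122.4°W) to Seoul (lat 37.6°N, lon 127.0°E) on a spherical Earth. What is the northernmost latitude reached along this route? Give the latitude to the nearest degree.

≈ 54°N

The great circle lies in the plane with unit normal n̂ = (p₁ × p₂)/|p₁ × p₂|.
Here n̂_z ≈ -0.593; the vertex latitude is φ_max = arccos|n̂_z| ≈ 53.6°.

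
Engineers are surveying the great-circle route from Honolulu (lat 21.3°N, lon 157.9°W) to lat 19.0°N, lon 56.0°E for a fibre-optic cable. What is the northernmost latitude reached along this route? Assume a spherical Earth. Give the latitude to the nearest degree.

The great circle lies in the plane with unit normal n̂ = (p₁ × p₂)/|p₁ × p₂|.
Here n̂_z ≈ -0.622; the vertex latitude is φ_max = arccos|n̂_z| ≈ 51.6°.
Check via Clairaut: cos φ_max = |cos φ₁| · sin C = cos(21.3°)·sin(41.9°) ≈ 0.622, again giving ≈ 51.6°.

≈ 52°N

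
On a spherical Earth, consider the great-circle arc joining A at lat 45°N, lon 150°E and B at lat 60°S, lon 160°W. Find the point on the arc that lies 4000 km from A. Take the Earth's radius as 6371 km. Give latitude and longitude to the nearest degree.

≈ lat 11°N, lon 164°E

Write both endpoints as unit vectors p₁, p₂ with components (cos φ cos λ, cos φ sin λ, sin φ).
The central angle between the endpoints is δ = arccos(p₁·p₂) ≈ 1.966 rad (112.7°). The total great-circle distance is δ·R ≈ 1.966 × 6371 ≈ 12526 km, so the target fraction is f = 4000/12526 ≈ 0.319.
Interpolate at f ≈ 0.319 with slerp weights a = sin((1−f)δ)/sin δ ≈ 1.054, b = sin(fδ)/sin δ ≈ 0.636.
p = a·p₁ + b·p₂ ≈ (-0.945, 0.264, 0.194); φ = arcsin(p_z) ≈ 11.21°, λ = atan2(p_y, p_x) ≈ 164.39°.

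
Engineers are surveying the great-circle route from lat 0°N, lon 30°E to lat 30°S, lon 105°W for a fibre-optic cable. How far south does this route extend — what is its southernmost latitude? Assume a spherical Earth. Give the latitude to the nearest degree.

The great circle lies in the plane with unit normal n̂ = (p₁ × p₂)/|p₁ × p₂|.
Here n̂_z ≈ -0.775; the vertex latitude is φ_max = arccos|n̂_z| ≈ 39.2°.
Check via Clairaut: cos φ_max = |cos φ₁| · sin C = cos(0.0°)·sin(129.2°) ≈ 0.775, again giving ≈ 39.2°.

≈ 39°S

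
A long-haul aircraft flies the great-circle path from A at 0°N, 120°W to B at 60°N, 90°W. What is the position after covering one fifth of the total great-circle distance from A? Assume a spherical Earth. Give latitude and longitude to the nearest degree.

Write both endpoints as unit vectors p₁, p₂ with components (cos φ cos λ, cos φ sin λ, sin φ).
The central angle between the endpoints is δ = arccos(p₁·p₂) ≈ 1.123 rad (64.3°).
Interpolate at f = 1/5 with slerp weights a = sin((1−f)δ)/sin δ ≈ 0.868, b = sin(fδ)/sin δ ≈ 0.247.
p = a·p₁ + b·p₂ ≈ (-0.434, -0.875, 0.214); φ = arcsin(p_z) ≈ 12.36°, λ = atan2(p_y, p_x) ≈ -116.37°.

≈ 12°N, 116°W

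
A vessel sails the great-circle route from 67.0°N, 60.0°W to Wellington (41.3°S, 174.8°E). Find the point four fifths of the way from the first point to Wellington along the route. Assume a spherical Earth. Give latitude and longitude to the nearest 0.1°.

≈ 16.0°S, 170.8°W

Write both endpoints as unit vectors p₁, p₂ with components (cos φ cos λ, cos φ sin λ, sin φ).
The central angle between the endpoints is δ = arccos(p₁·p₂) ≈ 2.460 rad (141.0°).
Interpolate at f = 4/5 with slerp weights a = sin((1−f)δ)/sin δ ≈ 0.750, b = sin(fδ)/sin δ ≈ 1.464.
p = a·p₁ + b·p₂ ≈ (-0.949, -0.154, -0.276); φ = arcsin(p_z) ≈ -16.01°, λ = atan2(p_y, p_x) ≈ -170.77°.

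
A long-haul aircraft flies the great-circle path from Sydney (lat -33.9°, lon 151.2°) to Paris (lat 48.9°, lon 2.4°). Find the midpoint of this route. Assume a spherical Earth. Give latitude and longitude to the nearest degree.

Convert each endpoint to a unit vector on the sphere (x = cos φ cos λ, y = cos φ sin λ, z = sin φ).
The central angle between the endpoints is δ = arccos(p₁·p₂) ≈ 2.662 rad (152.5°).
Interpolate at f = 1/2 with slerp weights a = sin((1−f)δ)/sin δ ≈ 2.104, b = sin(fδ)/sin δ ≈ 2.104.
p = a·p₁ + b·p₂ ≈ (-0.148, 0.899, 0.412); φ = arcsin(p_z) ≈ 24.33°, λ = atan2(p_y, p_x) ≈ 99.37°.

≈ lat 24°, lon 99°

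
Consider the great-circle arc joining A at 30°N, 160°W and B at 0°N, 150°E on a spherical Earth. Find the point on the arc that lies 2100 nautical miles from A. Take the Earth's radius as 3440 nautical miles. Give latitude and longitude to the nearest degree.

The haversine formula gives a central angle δ ≈ 0.980 rad (56.2°) between the endpoints. The total great-circle distance is δ·R ≈ 0.980 × 3440 ≈ 3373 nmi, so the target fraction is f = 2100/3373 ≈ 0.623.
Interpolate at f ≈ 0.623 with slerp weights a = sin((1−f)δ)/sin δ ≈ 0.435, b = sin(fδ)/sin δ ≈ 0.690.
p = a·p₁ + b·p₂ ≈ (-0.952, 0.216, 0.218); φ = arcsin(p_z) ≈ 12.57°, λ = atan2(p_y, p_x) ≈ 167.21°.

≈ 13°N, 167°E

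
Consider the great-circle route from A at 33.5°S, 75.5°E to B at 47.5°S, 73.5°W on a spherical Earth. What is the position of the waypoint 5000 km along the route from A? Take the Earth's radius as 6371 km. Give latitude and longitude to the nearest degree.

Convert each endpoint to a unit vector on the sphere (x = cos φ cos λ, y = cos φ sin λ, z = sin φ).
The central angle between the endpoints is δ = arccos(p₁·p₂) ≈ 1.647 rad (94.4°). The total great-circle distance is δ·R ≈ 1.647 × 6371 ≈ 10492 km, so the target fraction is f = 5000/10492 ≈ 0.477.
Interpolate at f ≈ 0.477 with slerp weights a = sin((1−f)δ)/sin δ ≈ 0.761, b = sin(fδ)/sin δ ≈ 0.709.
p = a·p₁ + b·p₂ ≈ (0.295, 0.156, -0.943); φ = arcsin(p_z) ≈ -70.52°, λ = atan2(p_y, p_x) ≈ 27.81°.

≈ 71°S, 28°E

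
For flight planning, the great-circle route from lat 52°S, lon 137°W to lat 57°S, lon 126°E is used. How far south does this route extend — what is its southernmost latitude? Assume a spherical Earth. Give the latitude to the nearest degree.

≈ 65°S

The great circle lies in the plane with unit normal n̂ = (p₁ × p₂)/|p₁ × p₂|.
Here n̂_z ≈ -0.424; the vertex latitude is φ_max = arccos|n̂_z| ≈ 64.9°.
Check via Clairaut: cos φ_max = |cos φ₁| · sin C = cos(52.0°)·sin(136.4°) ≈ 0.424, again giving ≈ 64.9°.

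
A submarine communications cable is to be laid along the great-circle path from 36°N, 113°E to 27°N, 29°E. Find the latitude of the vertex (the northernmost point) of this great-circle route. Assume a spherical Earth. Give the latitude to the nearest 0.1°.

The great circle lies in the plane with unit normal n̂ = (p₁ × p₂)/|p₁ × p₂|.
Here n̂_z ≈ -0.763; the vertex latitude is φ_max = arccos|n̂_z| ≈ 40.3°.
Check via Clairaut: cos φ_max = |cos φ₁| · sin C = cos(36.0°)·sin(70.6°) ≈ 0.763, again giving ≈ 40.3°.

≈ 40.3°N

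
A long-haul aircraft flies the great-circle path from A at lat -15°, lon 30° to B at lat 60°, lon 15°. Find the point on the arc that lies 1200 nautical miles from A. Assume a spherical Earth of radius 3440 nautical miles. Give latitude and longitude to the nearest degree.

The haversine formula gives a central angle δ ≈ 1.326 rad (76.0°) between the endpoints. The total great-circle distance is δ·R ≈ 1.326 × 3440 ≈ 4561 nmi, so the target fraction is f = 1200/4561 ≈ 0.263.
Interpolate at f ≈ 0.263 with slerp weights a = sin((1−f)δ)/sin δ ≈ 0.854, b = sin(fδ)/sin δ ≈ 0.352.
p = a·p₁ + b·p₂ ≈ (0.885, 0.458, 0.084); φ = arcsin(p_z) ≈ 4.82°, λ = atan2(p_y, p_x) ≈ 27.38°.

≈ lat 5°, lon 27°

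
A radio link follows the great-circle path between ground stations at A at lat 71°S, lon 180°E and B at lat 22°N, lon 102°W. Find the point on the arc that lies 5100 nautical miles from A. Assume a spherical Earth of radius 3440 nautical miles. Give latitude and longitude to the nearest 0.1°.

≈ lat 1.1°N, lon 109.2°W

Write both endpoints as unit vectors p₁, p₂ with components (cos φ cos λ, cos φ sin λ, sin φ).
The central angle between the endpoints is δ = arccos(p₁·p₂) ≈ 1.867 rad (106.9°). The total great-circle distance is δ·R ≈ 1.867 × 3440 ≈ 6421 nmi, so the target fraction is f = 5100/6421 ≈ 0.794.
Interpolate at f ≈ 0.794 with slerp weights a = sin((1−f)δ)/sin δ ≈ 0.392, b = sin(fδ)/sin δ ≈ 1.041.
p = a·p₁ + b·p₂ ≈ (-0.328, -0.944, 0.020); φ = arcsin(p_z) ≈ 1.14°, λ = atan2(p_y, p_x) ≈ -109.17°.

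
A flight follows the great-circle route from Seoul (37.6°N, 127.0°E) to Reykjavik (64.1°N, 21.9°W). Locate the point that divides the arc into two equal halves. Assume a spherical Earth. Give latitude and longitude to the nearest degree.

Write both endpoints as unit vectors p₁, p₂ with components (cos φ cos λ, cos φ sin λ, sin φ).
The central angle between the endpoints is δ = arccos(p₁·p₂) ≈ 1.316 rad (75.4°).
Interpolate at f = 1/2 with slerp weights a = sin((1−f)δ)/sin δ ≈ 0.632, b = sin(fδ)/sin δ ≈ 0.632.
p = a·p₁ + b·p₂ ≈ (-0.045, 0.297, 0.954); φ = arcsin(p_z) ≈ 72.53°, λ = atan2(p_y, p_x) ≈ 98.66°.

≈ (73°N, 99°E)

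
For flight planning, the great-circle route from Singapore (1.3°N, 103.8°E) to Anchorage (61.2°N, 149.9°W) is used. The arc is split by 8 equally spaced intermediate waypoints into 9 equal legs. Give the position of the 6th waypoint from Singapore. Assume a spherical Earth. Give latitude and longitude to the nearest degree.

≈ (54°N, 149°E)

From cos δ = sin φ₁ sin φ₂ + cos φ₁ cos φ₂ cos Δλ, the central angle is δ ≈ 1.686 rad (96.6°).
Interpolate at f = 6/9 with slerp weights a = sin((1−f)δ)/sin δ ≈ 0.537, b = sin(fδ)/sin δ ≈ 0.908.
p = a·p₁ + b·p₂ ≈ (-0.506, 0.302, 0.808); φ = arcsin(p_z) ≈ 53.89°, λ = atan2(p_y, p_x) ≈ 149.23°.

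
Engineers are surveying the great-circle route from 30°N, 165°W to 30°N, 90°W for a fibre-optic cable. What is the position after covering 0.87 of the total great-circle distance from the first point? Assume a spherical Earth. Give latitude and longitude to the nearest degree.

≈ 33°N, 99°W

Write both endpoints as unit vectors p₁, p₂ with components (cos φ cos λ, cos φ sin λ, sin φ).
The central angle between the endpoints is δ = arccos(p₁·p₂) ≈ 1.111 rad (63.6°).
Interpolate at f = 0.87 with slerp weights a = sin((1−f)δ)/sin δ ≈ 0.161, b = sin(fδ)/sin δ ≈ 0.918.
p = a·p₁ + b·p₂ ≈ (-0.134, -0.831, 0.539); φ = arcsin(p_z) ≈ 32.64°, λ = atan2(p_y, p_x) ≈ -99.18°.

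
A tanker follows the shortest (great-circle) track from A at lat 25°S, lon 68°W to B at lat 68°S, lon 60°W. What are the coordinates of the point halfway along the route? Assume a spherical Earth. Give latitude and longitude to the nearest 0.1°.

≈ lat 46.6°S, lon 65.7°W

Write both endpoints as unit vectors p₁, p₂ with components (cos φ cos λ, cos φ sin λ, sin φ).
The central angle between the endpoints is δ = arccos(p₁·p₂) ≈ 0.755 rad (43.3°).
Interpolate at f = 1/2 with slerp weights a = sin((1−f)δ)/sin δ ≈ 0.538, b = sin(fδ)/sin δ ≈ 0.538.
p = a·p₁ + b·p₂ ≈ (0.283, -0.627, -0.726); φ = arcsin(p_z) ≈ -46.56°, λ = atan2(p_y, p_x) ≈ -65.66°.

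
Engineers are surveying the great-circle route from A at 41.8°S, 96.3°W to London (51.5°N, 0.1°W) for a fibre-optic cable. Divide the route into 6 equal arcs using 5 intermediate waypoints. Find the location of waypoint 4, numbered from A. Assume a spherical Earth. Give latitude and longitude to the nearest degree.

Convert each endpoint to a unit vector on the sphere (x = cos φ cos λ, y = cos φ sin λ, z = sin φ).
The central angle between the endpoints is δ = arccos(p₁·p₂) ≈ 2.179 rad (124.9°).
Interpolate at f = 4/6 with slerp weights a = sin((1−f)δ)/sin δ ≈ 0.810, b = sin(fδ)/sin δ ≈ 1.210.
p = a·p₁ + b·p₂ ≈ (0.687, -0.601, 0.408); φ = arcsin(p_z) ≈ 24.06°, λ = atan2(p_y, p_x) ≈ -41.18°.

≈ 24°N, 41°W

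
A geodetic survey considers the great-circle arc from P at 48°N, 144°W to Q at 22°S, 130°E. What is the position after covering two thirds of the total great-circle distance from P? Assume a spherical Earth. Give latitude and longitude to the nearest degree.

≈ 4°N, 153°E

The haversine formula gives a central angle δ ≈ 1.808 rad (103.6°) between the endpoints.
Interpolate at f = 2/3 with slerp weights a = sin((1−f)δ)/sin δ ≈ 0.583, b = sin(fδ)/sin δ ≈ 0.961.
p = a·p₁ + b·p₂ ≈ (-0.888, 0.453, 0.073); φ = arcsin(p_z) ≈ 4.21°, λ = atan2(p_y, p_x) ≈ 152.98°.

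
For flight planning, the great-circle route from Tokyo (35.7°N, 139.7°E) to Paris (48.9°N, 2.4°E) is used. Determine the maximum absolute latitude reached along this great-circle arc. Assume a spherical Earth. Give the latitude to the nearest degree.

The great circle lies in the plane with unit normal n̂ = (p₁ × p₂)/|p₁ × p₂|.
Here n̂_z ≈ -0.362; the vertex latitude is φ_max = arccos|n̂_z| ≈ 68.7°.
Check via Clairaut: cos φ_max = |cos φ₁| · sin C = cos(35.7°)·sin(26.5°) ≈ 0.362, again giving ≈ 68.7°.

≈ 69°N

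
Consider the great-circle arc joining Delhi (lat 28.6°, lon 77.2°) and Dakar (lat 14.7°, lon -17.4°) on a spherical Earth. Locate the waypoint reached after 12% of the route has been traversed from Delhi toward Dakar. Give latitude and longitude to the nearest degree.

≈ lat 31°, lon 65°

From cos δ = sin φ₁ sin φ₂ + cos φ₁ cos φ₂ cos Δλ, the central angle is δ ≈ 1.517 rad (86.9°).
Interpolate at f = 0.12 with slerp weights a = sin((1−f)δ)/sin δ ≈ 0.974, b = sin(fδ)/sin δ ≈ 0.181.
p = a·p₁ + b·p₂ ≈ (0.357, 0.781, 0.512); φ = arcsin(p_z) ≈ 30.81°, λ = atan2(p_y, p_x) ≈ 65.45°.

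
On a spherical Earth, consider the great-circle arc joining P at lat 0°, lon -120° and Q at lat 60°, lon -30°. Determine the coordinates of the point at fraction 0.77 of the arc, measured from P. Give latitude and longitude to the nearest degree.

≈ lat 54°, lon -67°

Convert each endpoint to a unit vector on the sphere (x = cos φ cos λ, y = cos φ sin λ, z = sin φ).
The central angle between the endpoints is δ = arccos(p₁·p₂) ≈ 1.571 rad (90.0°).
Interpolate at f = 0.77 with slerp weights a = sin((1−f)δ)/sin δ ≈ 0.353, b = sin(fδ)/sin δ ≈ 0.935.
p = a·p₁ + b·p₂ ≈ (0.228, -0.540, 0.810); φ = arcsin(p_z) ≈ 54.11°, λ = atan2(p_y, p_x) ≈ -67.08°.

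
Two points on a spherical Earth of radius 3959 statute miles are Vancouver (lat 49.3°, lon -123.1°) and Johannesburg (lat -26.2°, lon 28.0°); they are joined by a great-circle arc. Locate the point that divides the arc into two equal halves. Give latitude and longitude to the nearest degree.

Convert each endpoint to a unit vector on the sphere (x = cos φ cos λ, y = cos φ sin λ, z = sin φ).
The central angle between the endpoints is δ = arccos(p₁·p₂) ≈ 2.581 rad (147.9°).
Interpolate at f = 1/2 with slerp weights a = sin((1−f)δ)/sin δ ≈ 1.807, b = sin(fδ)/sin δ ≈ 1.807.
p = a·p₁ + b·p₂ ≈ (0.788, -0.226, 0.572); φ = arcsin(p_z) ≈ 34.91°, λ = atan2(p_y, p_x) ≈ -16.00°.

≈ lat 35°, lon -16°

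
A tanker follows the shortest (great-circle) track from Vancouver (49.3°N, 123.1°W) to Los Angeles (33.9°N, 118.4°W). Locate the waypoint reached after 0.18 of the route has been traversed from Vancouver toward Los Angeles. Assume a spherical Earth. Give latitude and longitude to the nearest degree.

≈ (47°N, 122°W)

Write both endpoints as unit vectors p₁, p₂ with components (cos φ cos λ, cos φ sin λ, sin φ).
The central angle between the endpoints is δ = arccos(p₁·p₂) ≈ 0.276 rad (15.8°).
Interpolate at f = 0.18 with slerp weights a = sin((1−f)δ)/sin δ ≈ 0.823, b = sin(fδ)/sin δ ≈ 0.182.
p = a·p₁ + b·p₂ ≈ (-0.365, -0.583, 0.726); φ = arcsin(p_z) ≈ 46.54°, λ = atan2(p_y, p_x) ≈ -122.07°.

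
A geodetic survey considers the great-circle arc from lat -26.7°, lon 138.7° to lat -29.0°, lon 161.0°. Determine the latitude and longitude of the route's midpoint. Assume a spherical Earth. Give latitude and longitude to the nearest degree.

The haversine formula gives a central angle δ ≈ 0.346 rad (19.8°) between the endpoints.
Interpolate at f = 1/2 with slerp weights a = sin((1−f)δ)/sin δ ≈ 0.508, b = sin(fδ)/sin δ ≈ 0.508.
p = a·p₁ + b·p₂ ≈ (-0.760, 0.444, -0.474); φ = arcsin(p_z) ≈ -28.30°, λ = atan2(p_y, p_x) ≈ 149.73°.

≈ lat -28°, lon 150°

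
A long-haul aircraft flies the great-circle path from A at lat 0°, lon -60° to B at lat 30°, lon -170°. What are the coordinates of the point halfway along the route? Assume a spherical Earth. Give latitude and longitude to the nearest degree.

Convert each endpoint to a unit vector on the sphere (x = cos φ cos λ, y = cos φ sin λ, z = sin φ).
The central angle between the endpoints is δ = arccos(p₁·p₂) ≈ 1.872 rad (107.2°).
Interpolate at f = 1/2 with slerp weights a = sin((1−f)δ)/sin δ ≈ 0.843, b = sin(fδ)/sin δ ≈ 0.843.
p = a·p₁ + b·p₂ ≈ (-0.297, -0.857, 0.421); φ = arcsin(p_z) ≈ 24.93°, λ = atan2(p_y, p_x) ≈ -109.15°.

≈ lat 25°, lon -109°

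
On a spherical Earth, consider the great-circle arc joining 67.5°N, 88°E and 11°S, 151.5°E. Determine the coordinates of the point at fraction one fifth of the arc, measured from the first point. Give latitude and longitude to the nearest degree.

≈ 55°N, 117°E

Convert each endpoint to a unit vector on the sphere (x = cos φ cos λ, y = cos φ sin λ, z = sin φ).
The central angle between the endpoints is δ = arccos(p₁·p₂) ≈ 1.579 rad (90.5°).
Interpolate at f = 1/5 with slerp weights a = sin((1−f)δ)/sin δ ≈ 0.953, b = sin(fδ)/sin δ ≈ 0.311.
p = a·p₁ + b·p₂ ≈ (-0.255, 0.510, 0.821); φ = arcsin(p_z) ≈ 55.22°, λ = atan2(p_y, p_x) ≈ 116.59°.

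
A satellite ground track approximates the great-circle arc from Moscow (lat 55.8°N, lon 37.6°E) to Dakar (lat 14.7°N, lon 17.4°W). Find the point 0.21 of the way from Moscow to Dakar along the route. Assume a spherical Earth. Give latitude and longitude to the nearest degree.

≈ lat 50°N, lon 20°E

Write both endpoints as unit vectors p₁, p₂ with components (cos φ cos λ, cos φ sin λ, sin φ).
The central angle between the endpoints is δ = arccos(p₁·p₂) ≈ 1.022 rad (58.6°).
Interpolate at f = 0.21 with slerp weights a = sin((1−f)δ)/sin δ ≈ 0.847, b = sin(fδ)/sin δ ≈ 0.250.
p = a·p₁ + b·p₂ ≈ (0.608, 0.218, 0.764); φ = arcsin(p_z) ≈ 49.79°, λ = atan2(p_y, p_x) ≈ 19.76°.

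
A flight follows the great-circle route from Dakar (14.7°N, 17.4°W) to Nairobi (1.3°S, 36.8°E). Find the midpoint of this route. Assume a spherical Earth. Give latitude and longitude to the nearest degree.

Convert each endpoint to a unit vector on the sphere (x = cos φ cos λ, y = cos φ sin λ, z = sin φ).
The central angle between the endpoints is δ = arccos(p₁·p₂) ≈ 0.977 rad (56.0°).
Interpolate at f = 1/2 with slerp weights a = sin((1−f)δ)/sin δ ≈ 0.566, b = sin(fδ)/sin δ ≈ 0.566.
p = a·p₁ + b·p₂ ≈ (0.976, 0.175, 0.131); φ = arcsin(p_z) ≈ 7.52°, λ = atan2(p_y, p_x) ≈ 10.18°.

≈ 8°N, 10°E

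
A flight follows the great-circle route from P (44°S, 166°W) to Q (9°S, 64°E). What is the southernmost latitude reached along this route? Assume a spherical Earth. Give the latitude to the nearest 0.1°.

≈ 54.5°S

The great circle lies in the plane with unit normal n̂ = (p₁ × p₂)/|p₁ × p₂|.
Here n̂_z ≈ -0.581; the vertex latitude is φ_max = arccos|n̂_z| ≈ 54.5°.
Check via Clairaut: cos φ_max = |cos φ₁| · sin C = cos(44.0°)·sin(126.2°) ≈ 0.581, again giving ≈ 54.5°.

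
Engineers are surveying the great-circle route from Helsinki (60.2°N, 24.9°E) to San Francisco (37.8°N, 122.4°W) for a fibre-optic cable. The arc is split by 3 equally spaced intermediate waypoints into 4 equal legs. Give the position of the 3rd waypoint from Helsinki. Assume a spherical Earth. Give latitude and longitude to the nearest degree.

≈ 56°N, 113°W

From cos δ = sin φ₁ sin φ₂ + cos φ₁ cos φ₂ cos Δλ, the central angle is δ ≈ 1.368 rad (78.4°).
Interpolate at f = 3/4 with slerp weights a = sin((1−f)δ)/sin δ ≈ 0.342, b = sin(fδ)/sin δ ≈ 0.873.
p = a·p₁ + b·p₂ ≈ (-0.215, -0.511, 0.832); φ = arcsin(p_z) ≈ 56.33°, λ = atan2(p_y, p_x) ≈ -112.86°.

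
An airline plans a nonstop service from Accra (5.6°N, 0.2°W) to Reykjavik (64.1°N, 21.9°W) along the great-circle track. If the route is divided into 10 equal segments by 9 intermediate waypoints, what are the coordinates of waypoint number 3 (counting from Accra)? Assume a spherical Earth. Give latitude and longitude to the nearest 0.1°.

≈ 23.4°N, 3.8°W

The haversine formula gives a central angle δ ≈ 1.057 rad (60.5°) between the endpoints.
Interpolate at f = 3/10 with slerp weights a = sin((1−f)δ)/sin δ ≈ 0.774, b = sin(fδ)/sin δ ≈ 0.358.
p = a·p₁ + b·p₂ ≈ (0.916, -0.061, 0.398); φ = arcsin(p_z) ≈ 23.43°, λ = atan2(p_y, p_x) ≈ -3.81°.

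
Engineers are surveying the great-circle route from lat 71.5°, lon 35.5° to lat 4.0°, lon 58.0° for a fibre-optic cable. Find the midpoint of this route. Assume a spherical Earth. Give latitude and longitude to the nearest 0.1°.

≈ lat 38.1°, lon 52.6°

From cos δ = sin φ₁ sin φ₂ + cos φ₁ cos φ₂ cos Δλ, the central angle is δ ≈ 1.204 rad (69.0°).
Interpolate at f = 1/2 with slerp weights a = sin((1−f)δ)/sin δ ≈ 0.607, b = sin(fδ)/sin δ ≈ 0.607.
p = a·p₁ + b·p₂ ≈ (0.477, 0.625, 0.618); φ = arcsin(p_z) ≈ 38.14°, λ = atan2(p_y, p_x) ≈ 52.63°.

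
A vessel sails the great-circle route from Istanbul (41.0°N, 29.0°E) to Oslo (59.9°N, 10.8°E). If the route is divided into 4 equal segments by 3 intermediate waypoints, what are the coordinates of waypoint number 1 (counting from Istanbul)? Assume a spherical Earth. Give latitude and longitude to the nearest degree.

Convert each endpoint to a unit vector on the sphere (x = cos φ cos λ, y = cos φ sin λ, z = sin φ).
The central angle between the endpoints is δ = arccos(p₁·p₂) ≈ 0.384 rad (22.0°).
Interpolate at f = 1/4 with slerp weights a = sin((1−f)δ)/sin δ ≈ 0.758, b = sin(fδ)/sin δ ≈ 0.256.
p = a·p₁ + b·p₂ ≈ (0.627, 0.301, 0.719); φ = arcsin(p_z) ≈ 45.95°, λ = atan2(p_y, p_x) ≈ 25.70°.

≈ (46°N, 26°E)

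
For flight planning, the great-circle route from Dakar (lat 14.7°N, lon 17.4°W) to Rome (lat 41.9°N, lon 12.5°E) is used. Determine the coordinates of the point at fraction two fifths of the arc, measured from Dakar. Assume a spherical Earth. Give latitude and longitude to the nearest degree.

The haversine formula gives a central angle δ ≈ 0.654 rad (37.5°) between the endpoints.
Interpolate at f = 2/5 with slerp weights a = sin((1−f)δ)/sin δ ≈ 0.629, b = sin(fδ)/sin δ ≈ 0.425.
p = a·p₁ + b·p₂ ≈ (0.889, -0.113, 0.443); φ = arcsin(p_z) ≈ 26.32°, λ = atan2(p_y, p_x) ≈ -7.26°.

≈ lat 26°N, lon 7°W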